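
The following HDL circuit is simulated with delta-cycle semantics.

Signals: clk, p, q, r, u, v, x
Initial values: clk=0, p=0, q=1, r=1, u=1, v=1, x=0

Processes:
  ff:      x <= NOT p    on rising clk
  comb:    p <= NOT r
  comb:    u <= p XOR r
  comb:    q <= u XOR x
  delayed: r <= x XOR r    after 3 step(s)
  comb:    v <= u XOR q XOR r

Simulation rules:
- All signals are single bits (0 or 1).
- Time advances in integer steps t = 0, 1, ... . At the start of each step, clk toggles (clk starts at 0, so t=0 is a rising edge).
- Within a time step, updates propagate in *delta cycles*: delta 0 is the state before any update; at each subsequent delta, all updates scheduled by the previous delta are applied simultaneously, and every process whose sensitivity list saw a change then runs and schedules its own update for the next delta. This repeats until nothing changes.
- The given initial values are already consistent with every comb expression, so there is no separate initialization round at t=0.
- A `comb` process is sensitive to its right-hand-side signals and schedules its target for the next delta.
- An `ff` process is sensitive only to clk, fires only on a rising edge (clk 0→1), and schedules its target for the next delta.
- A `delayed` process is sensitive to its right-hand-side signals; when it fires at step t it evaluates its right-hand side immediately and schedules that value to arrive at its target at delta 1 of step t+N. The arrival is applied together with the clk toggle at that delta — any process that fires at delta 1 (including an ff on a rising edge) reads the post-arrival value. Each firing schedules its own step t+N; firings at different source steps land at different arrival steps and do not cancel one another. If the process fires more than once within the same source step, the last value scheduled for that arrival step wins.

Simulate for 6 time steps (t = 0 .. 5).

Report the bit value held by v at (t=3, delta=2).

1

[bits: clk,q,p,x,r,v,u]
t=0: Δ0=0100111 Δ1=1100111 Δ2=1101111 Δ3=1001111 Δ4=1001101 | 4Δ
t=1: Δ0=1001101 Δ1=0001101 | 1Δ
t=2: Δ0=0001101 Δ1=1001101 | 1Δ
t=3: Δ0=1001101 Δ1=0001001 Δ2=0011010 Δ3=0111001 Δ4=0011001 Δ5=0011011 | 5Δ
t=4: Δ0=0011011 Δ1=1011011 Δ2=1010011 Δ3=1110011 Δ4=1110001 | 4Δ
t=5: Δ0=1110001 Δ1=0110001 | 1Δ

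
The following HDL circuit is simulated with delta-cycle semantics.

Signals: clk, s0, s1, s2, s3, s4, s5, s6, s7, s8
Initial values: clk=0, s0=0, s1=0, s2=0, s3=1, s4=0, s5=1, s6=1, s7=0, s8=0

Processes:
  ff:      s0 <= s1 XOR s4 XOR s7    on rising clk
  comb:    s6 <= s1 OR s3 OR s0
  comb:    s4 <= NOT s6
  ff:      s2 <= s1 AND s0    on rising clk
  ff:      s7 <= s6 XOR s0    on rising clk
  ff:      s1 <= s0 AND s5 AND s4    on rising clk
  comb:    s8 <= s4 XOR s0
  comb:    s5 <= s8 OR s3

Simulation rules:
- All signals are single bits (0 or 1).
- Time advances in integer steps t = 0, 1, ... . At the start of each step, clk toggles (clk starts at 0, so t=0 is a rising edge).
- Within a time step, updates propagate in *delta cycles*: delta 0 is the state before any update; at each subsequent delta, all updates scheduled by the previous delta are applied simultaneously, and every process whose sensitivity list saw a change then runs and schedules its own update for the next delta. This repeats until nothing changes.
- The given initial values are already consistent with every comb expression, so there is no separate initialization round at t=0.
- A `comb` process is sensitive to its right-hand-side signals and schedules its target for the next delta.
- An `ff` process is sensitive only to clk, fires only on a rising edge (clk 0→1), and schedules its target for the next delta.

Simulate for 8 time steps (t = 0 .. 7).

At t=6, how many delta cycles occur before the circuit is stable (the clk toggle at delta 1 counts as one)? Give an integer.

t0.Δ0 s7=0 s6=1 s3=1 s1=0 s4=0 s8=0 s2=0 clk=0 s0=0 s5=1
t0.Δ1 s7=0 s6=1 s3=1 s1=0 s4=0 s8=0 s2=0 clk=1 s0=0 s5=1
t0.Δ2 s7=1 s6=1 s3=1 s1=0 s4=0 s8=0 s2=0 clk=1 s0=0 s5=1
t1.Δ0 s7=1 s6=1 s3=1 s1=0 s4=0 s8=0 s2=0 clk=1 s0=0 s5=1
t1.Δ1 s7=1 s6=1 s3=1 s1=0 s4=0 s8=0 s2=0 clk=0 s0=0 s5=1
t2.Δ0 s7=1 s6=1 s3=1 s1=0 s4=0 s8=0 s2=0 clk=0 s0=0 s5=1
t2.Δ1 s7=1 s6=1 s3=1 s1=0 s4=0 s8=0 s2=0 clk=1 s0=0 s5=1
t2.Δ2 s7=1 s6=1 s3=1 s1=0 s4=0 s8=0 s2=0 clk=1 s0=1 s5=1
t2.Δ3 s7=1 s6=1 s3=1 s1=0 s4=0 s8=1 s2=0 clk=1 s0=1 s5=1
t3.Δ0 s7=1 s6=1 s3=1 s1=0 s4=0 s8=1 s2=0 clk=1 s0=1 s5=1
t3.Δ1 s7=1 s6=1 s3=1 s1=0 s4=0 s8=1 s2=0 clk=0 s0=1 s5=1
t4.Δ0 s7=1 s6=1 s3=1 s1=0 s4=0 s8=1 s2=0 clk=0 s0=1 s5=1
t4.Δ1 s7=1 s6=1 s3=1 s1=0 s4=0 s8=1 s2=0 clk=1 s0=1 s5=1
t4.Δ2 s7=0 s6=1 s3=1 s1=0 s4=0 s8=1 s2=0 clk=1 s0=1 s5=1
t5.Δ0 s7=0 s6=1 s3=1 s1=0 s4=0 s8=1 s2=0 clk=1 s0=1 s5=1
t5.Δ1 s7=0 s6=1 s3=1 s1=0 s4=0 s8=1 s2=0 clk=0 s0=1 s5=1
t6.Δ0 s7=0 s6=1 s3=1 s1=0 s4=0 s8=1 s2=0 clk=0 s0=1 s5=1
t6.Δ1 s7=0 s6=1 s3=1 s1=0 s4=0 s8=1 s2=0 clk=1 s0=1 s5=1
t6.Δ2 s7=0 s6=1 s3=1 s1=0 s4=0 s8=1 s2=0 clk=1 s0=0 s5=1
t6.Δ3 s7=0 s6=1 s3=1 s1=0 s4=0 s8=0 s2=0 clk=1 s0=0 s5=1
t7.Δ0 s7=0 s6=1 s3=1 s1=0 s4=0 s8=0 s2=0 clk=1 s0=0 s5=1
t7.Δ1 s7=0 s6=1 s3=1 s1=0 s4=0 s8=0 s2=0 clk=0 s0=0 s5=1

3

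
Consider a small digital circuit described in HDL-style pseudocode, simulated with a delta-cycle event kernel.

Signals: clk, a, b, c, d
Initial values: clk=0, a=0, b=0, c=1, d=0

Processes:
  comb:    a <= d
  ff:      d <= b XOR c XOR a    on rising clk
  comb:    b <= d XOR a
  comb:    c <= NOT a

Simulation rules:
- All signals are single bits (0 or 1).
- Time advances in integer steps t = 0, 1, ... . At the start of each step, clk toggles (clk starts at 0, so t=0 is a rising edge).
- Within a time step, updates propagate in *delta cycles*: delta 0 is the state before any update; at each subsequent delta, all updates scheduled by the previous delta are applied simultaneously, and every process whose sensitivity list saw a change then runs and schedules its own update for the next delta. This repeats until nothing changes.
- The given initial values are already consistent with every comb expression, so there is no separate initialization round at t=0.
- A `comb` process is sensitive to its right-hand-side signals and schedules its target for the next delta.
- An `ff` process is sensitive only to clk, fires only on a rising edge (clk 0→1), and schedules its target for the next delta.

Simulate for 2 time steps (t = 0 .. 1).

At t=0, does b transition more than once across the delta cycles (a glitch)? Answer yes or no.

yes

[bits: b,c,d,clk,a]
t=0: Δ0=01000 Δ1=01010 Δ2=01110 Δ3=11111 Δ4=00111 | 4Δ
t=1: Δ0=00111 Δ1=00101 | 1Δ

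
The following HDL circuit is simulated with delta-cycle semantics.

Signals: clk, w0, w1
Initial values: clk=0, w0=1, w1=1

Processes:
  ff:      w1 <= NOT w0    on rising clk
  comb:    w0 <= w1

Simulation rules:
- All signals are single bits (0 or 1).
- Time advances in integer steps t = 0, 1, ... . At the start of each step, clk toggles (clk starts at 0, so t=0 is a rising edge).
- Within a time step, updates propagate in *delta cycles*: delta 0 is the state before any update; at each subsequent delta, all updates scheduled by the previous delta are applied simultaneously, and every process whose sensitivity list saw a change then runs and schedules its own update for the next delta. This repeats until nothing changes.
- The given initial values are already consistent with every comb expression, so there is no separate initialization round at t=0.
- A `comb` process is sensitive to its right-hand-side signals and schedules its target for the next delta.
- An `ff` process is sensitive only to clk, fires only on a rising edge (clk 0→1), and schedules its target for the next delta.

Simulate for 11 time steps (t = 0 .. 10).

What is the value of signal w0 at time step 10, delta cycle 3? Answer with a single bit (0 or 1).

t0.Δ0 clk=0 w0=1 w1=1
t0.Δ1 clk=1 w0=1 w1=1
t0.Δ2 clk=1 w0=1 w1=0
t0.Δ3 clk=1 w0=0 w1=0
t1.Δ0 clk=1 w0=0 w1=0
t1.Δ1 clk=0 w0=0 w1=0
t2.Δ0 clk=0 w0=0 w1=0
t2.Δ1 clk=1 w0=0 w1=0
t2.Δ2 clk=1 w0=0 w1=1
t2.Δ3 clk=1 w0=1 w1=1
t3.Δ0 clk=1 w0=1 w1=1
t3.Δ1 clk=0 w0=1 w1=1
t4.Δ0 clk=0 w0=1 w1=1
t4.Δ1 clk=1 w0=1 w1=1
t4.Δ2 clk=1 w0=1 w1=0
t4.Δ3 clk=1 w0=0 w1=0
t5.Δ0 clk=1 w0=0 w1=0
t5.Δ1 clk=0 w0=0 w1=0
t6.Δ0 clk=0 w0=0 w1=0
t6.Δ1 clk=1 w0=0 w1=0
t6.Δ2 clk=1 w0=0 w1=1
t6.Δ3 clk=1 w0=1 w1=1
t7.Δ0 clk=1 w0=1 w1=1
t7.Δ1 clk=0 w0=1 w1=1
t8.Δ0 clk=0 w0=1 w1=1
t8.Δ1 clk=1 w0=1 w1=1
t8.Δ2 clk=1 w0=1 w1=0
t8.Δ3 clk=1 w0=0 w1=0
t9.Δ0 clk=1 w0=0 w1=0
t9.Δ1 clk=0 w0=0 w1=0
t10.Δ0 clk=0 w0=0 w1=0
t10.Δ1 clk=1 w0=0 w1=0
t10.Δ2 clk=1 w0=0 w1=1
t10.Δ3 clk=1 w0=1 w1=1

1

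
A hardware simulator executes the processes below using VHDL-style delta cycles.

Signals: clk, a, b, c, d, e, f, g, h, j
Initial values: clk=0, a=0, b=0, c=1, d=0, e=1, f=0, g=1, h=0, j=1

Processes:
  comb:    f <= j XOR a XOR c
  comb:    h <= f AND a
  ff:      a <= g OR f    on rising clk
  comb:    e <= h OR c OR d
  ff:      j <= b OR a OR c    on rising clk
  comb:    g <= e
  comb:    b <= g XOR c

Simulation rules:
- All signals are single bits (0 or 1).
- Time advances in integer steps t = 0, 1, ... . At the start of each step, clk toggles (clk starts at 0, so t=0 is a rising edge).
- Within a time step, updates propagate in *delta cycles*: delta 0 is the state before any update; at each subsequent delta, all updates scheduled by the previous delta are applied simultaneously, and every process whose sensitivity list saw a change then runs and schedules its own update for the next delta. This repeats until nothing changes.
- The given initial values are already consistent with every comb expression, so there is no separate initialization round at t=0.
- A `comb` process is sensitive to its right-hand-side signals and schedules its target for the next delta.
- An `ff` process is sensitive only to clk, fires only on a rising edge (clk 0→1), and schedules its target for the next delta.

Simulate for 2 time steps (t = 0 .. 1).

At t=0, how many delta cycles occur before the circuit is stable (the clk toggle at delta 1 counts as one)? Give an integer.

t=0 Δ0: j=1 a=0 h=0 g=1 b=0 d=0 c=1 clk=0 e=1 f=0
  Δ1: clk:0→1
  Δ2: a:0→1
  Δ3: f:0→1
  Δ4: h:0→1
  (4Δ to stable)
t=1 Δ0: j=1 a=1 h=1 g=1 b=0 d=0 c=1 clk=1 e=1 f=1
  Δ1: clk:1→0
  (1Δ to stable)

4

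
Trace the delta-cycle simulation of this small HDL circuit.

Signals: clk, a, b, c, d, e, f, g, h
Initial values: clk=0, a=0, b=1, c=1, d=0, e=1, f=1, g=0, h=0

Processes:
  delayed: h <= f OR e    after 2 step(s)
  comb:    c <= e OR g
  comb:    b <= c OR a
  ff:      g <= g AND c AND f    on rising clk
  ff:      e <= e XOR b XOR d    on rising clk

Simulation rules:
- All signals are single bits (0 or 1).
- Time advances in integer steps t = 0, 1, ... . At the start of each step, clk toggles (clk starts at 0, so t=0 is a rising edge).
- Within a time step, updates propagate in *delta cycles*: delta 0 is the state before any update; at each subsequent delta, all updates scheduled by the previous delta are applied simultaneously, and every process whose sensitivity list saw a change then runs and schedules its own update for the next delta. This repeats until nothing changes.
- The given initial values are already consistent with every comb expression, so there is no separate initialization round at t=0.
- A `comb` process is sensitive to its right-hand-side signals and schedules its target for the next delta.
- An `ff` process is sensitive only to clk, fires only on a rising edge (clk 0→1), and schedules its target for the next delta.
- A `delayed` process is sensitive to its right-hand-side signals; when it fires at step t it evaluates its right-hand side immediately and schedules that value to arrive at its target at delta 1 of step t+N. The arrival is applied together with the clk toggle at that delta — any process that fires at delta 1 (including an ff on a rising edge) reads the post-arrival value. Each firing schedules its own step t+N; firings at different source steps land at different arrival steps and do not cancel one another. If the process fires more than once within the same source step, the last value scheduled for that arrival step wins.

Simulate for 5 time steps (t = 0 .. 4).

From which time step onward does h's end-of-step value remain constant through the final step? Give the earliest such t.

[bits: b,a,d,g,e,f,h,clk,c]
t=0: Δ0=100011001 Δ1=100011011 Δ2=100001011 Δ3=100001010 Δ4=000001010 | 4Δ
t=1: Δ0=000001010 Δ1=000001000 | 1Δ
t=2: Δ0=000001000 Δ1=000001110 | 1Δ
t=3: Δ0=000001110 Δ1=000001100 | 1Δ
t=4: Δ0=000001100 Δ1=000001110 | 1Δ

2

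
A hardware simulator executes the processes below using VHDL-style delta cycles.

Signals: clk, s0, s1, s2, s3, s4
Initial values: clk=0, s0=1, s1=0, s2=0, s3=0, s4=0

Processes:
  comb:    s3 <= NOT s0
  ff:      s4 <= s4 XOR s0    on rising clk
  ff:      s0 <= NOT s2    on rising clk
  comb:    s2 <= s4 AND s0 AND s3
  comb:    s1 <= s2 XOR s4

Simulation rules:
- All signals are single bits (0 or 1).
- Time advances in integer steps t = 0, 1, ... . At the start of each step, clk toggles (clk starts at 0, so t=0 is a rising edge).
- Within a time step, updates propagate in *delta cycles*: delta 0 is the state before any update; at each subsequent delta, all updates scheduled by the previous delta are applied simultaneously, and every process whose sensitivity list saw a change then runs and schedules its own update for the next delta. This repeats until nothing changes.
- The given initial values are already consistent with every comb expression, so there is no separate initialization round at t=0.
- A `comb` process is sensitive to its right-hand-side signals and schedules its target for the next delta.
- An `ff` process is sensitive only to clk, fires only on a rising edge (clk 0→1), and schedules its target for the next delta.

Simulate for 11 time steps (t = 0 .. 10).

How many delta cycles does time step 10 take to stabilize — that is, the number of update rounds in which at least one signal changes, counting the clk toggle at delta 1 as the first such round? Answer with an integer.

t0.Δ0 s2=0 clk=0 s3=0 s0=1 s4=0 s1=0
t0.Δ1 s2=0 clk=1 s3=0 s0=1 s4=0 s1=0
t0.Δ2 s2=0 clk=1 s3=0 s0=1 s4=1 s1=0
t0.Δ3 s2=0 clk=1 s3=0 s0=1 s4=1 s1=1
t1.Δ0 s2=0 clk=1 s3=0 s0=1 s4=1 s1=1
t1.Δ1 s2=0 clk=0 s3=0 s0=1 s4=1 s1=1
t2.Δ0 s2=0 clk=0 s3=0 s0=1 s4=1 s1=1
t2.Δ1 s2=0 clk=1 s3=0 s0=1 s4=1 s1=1
t2.Δ2 s2=0 clk=1 s3=0 s0=1 s4=0 s1=1
t2.Δ3 s2=0 clk=1 s3=0 s0=1 s4=0 s1=0
t3.Δ0 s2=0 clk=1 s3=0 s0=1 s4=0 s1=0
t3.Δ1 s2=0 clk=0 s3=0 s0=1 s4=0 s1=0
t4.Δ0 s2=0 clk=0 s3=0 s0=1 s4=0 s1=0
t4.Δ1 s2=0 clk=1 s3=0 s0=1 s4=0 s1=0
t4.Δ2 s2=0 clk=1 s3=0 s0=1 s4=1 s1=0
t4.Δ3 s2=0 clk=1 s3=0 s0=1 s4=1 s1=1
t5.Δ0 s2=0 clk=1 s3=0 s0=1 s4=1 s1=1
t5.Δ1 s2=0 clk=0 s3=0 s0=1 s4=1 s1=1
t6.Δ0 s2=0 clk=0 s3=0 s0=1 s4=1 s1=1
t6.Δ1 s2=0 clk=1 s3=0 s0=1 s4=1 s1=1
t6.Δ2 s2=0 clk=1 s3=0 s0=1 s4=0 s1=1
t6.Δ3 s2=0 clk=1 s3=0 s0=1 s4=0 s1=0
t7.Δ0 s2=0 clk=1 s3=0 s0=1 s4=0 s1=0
t7.Δ1 s2=0 clk=0 s3=0 s0=1 s4=0 s1=0
t8.Δ0 s2=0 clk=0 s3=0 s0=1 s4=0 s1=0
t8.Δ1 s2=0 clk=1 s3=0 s0=1 s4=0 s1=0
t8.Δ2 s2=0 clk=1 s3=0 s0=1 s4=1 s1=0
t8.Δ3 s2=0 clk=1 s3=0 s0=1 s4=1 s1=1
t9.Δ0 s2=0 clk=1 s3=0 s0=1 s4=1 s1=1
t9.Δ1 s2=0 clk=0 s3=0 s0=1 s4=1 s1=1
t10.Δ0 s2=0 clk=0 s3=0 s0=1 s4=1 s1=1
t10.Δ1 s2=0 clk=1 s3=0 s0=1 s4=1 s1=1
t10.Δ2 s2=0 clk=1 s3=0 s0=1 s4=0 s1=1
t10.Δ3 s2=0 clk=1 s3=0 s0=1 s4=0 s1=0

3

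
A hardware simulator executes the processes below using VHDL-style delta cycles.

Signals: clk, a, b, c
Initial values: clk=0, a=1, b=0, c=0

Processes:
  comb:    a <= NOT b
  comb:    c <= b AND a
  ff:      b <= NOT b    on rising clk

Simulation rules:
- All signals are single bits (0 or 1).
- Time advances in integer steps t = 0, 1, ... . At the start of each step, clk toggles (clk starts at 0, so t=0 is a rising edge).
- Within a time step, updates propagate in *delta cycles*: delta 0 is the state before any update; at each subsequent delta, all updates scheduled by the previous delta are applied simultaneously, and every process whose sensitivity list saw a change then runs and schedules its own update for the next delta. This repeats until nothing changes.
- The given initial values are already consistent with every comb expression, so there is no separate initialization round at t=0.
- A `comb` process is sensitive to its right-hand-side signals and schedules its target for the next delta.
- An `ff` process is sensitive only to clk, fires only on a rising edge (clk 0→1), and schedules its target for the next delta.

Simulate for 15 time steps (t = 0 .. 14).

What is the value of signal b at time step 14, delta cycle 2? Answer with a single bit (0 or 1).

0

t=0 Δ0: b=0 clk=0 c=0 a=1
  Δ1: clk:0→1
  Δ2: b:0→1
  Δ3: c:0→1, a:1→0
  Δ4: c:1→0
  (4Δ to stable)
t=1 Δ0: b=1 clk=1 c=0 a=0
  Δ1: clk:1→0
  (1Δ to stable)
t=2 Δ0: b=1 clk=0 c=0 a=0
  Δ1: clk:0→1
  Δ2: b:1→0
  Δ3: a:0→1
  (3Δ to stable)
t=3 Δ0: b=0 clk=1 c=0 a=1
  Δ1: clk:1→0
  (1Δ to stable)
t=4 Δ0: b=0 clk=0 c=0 a=1
  Δ1: clk:0→1
  Δ2: b:0→1
  Δ3: c:0→1, a:1→0
  Δ4: c:1→0
  (4Δ to stable)
t=5 Δ0: b=1 clk=1 c=0 a=0
  Δ1: clk:1→0
  (1Δ to stable)
t=6 Δ0: b=1 clk=0 c=0 a=0
  Δ1: clk:0→1
  Δ2: b:1→0
  Δ3: a:0→1
  (3Δ to stable)
t=7 Δ0: b=0 clk=1 c=0 a=1
  Δ1: clk:1→0
  (1Δ to stable)
t=8 Δ0: b=0 clk=0 c=0 a=1
  Δ1: clk:0→1
  Δ2: b:0→1
  Δ3: c:0→1, a:1→0
  Δ4: c:1→0
  (4Δ to stable)
t=9 Δ0: b=1 clk=1 c=0 a=0
  Δ1: clk:1→0
  (1Δ to stable)
t=10 Δ0: b=1 clk=0 c=0 a=0
  Δ1: clk:0→1
  Δ2: b:1→0
  Δ3: a:0→1
  (3Δ to stable)
t=11 Δ0: b=0 clk=1 c=0 a=1
  Δ1: clk:1→0
  (1Δ to stable)
t=12 Δ0: b=0 clk=0 c=0 a=1
  Δ1: clk:0→1
  Δ2: b:0→1
  Δ3: c:0→1, a:1→0
  Δ4: c:1→0
  (4Δ to stable)
t=13 Δ0: b=1 clk=1 c=0 a=0
  Δ1: clk:1→0
  (1Δ to stable)
t=14 Δ0: b=1 clk=0 c=0 a=0
  Δ1: clk:0→1
  Δ2: b:1→0
  Δ3: a:0→1
  (3Δ to stable)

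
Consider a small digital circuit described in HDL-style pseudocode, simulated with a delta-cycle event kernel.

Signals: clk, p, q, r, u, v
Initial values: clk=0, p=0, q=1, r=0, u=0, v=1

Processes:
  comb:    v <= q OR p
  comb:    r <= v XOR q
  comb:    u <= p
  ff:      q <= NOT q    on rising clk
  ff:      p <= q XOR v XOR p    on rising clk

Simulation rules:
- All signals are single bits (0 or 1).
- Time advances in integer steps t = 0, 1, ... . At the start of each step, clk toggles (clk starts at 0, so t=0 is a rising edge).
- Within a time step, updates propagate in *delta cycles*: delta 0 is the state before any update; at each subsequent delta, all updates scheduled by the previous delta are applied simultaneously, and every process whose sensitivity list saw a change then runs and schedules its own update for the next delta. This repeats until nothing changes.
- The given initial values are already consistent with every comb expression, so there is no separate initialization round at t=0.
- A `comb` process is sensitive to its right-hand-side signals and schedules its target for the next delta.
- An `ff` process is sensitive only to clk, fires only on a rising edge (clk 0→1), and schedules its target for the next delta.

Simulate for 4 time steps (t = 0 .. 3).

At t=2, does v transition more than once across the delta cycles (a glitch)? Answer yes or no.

[bits: p,q,v,r,u,clk]
t=0: Δ0=011000 Δ1=011001 Δ2=001001 Δ3=000101 Δ4=000001 | 4Δ
t=1: Δ0=000001 Δ1=000000 | 1Δ
t=2: Δ0=000000 Δ1=000001 Δ2=010001 Δ3=011101 Δ4=011001 | 4Δ
t=3: Δ0=011001 Δ1=011000 | 1Δ

no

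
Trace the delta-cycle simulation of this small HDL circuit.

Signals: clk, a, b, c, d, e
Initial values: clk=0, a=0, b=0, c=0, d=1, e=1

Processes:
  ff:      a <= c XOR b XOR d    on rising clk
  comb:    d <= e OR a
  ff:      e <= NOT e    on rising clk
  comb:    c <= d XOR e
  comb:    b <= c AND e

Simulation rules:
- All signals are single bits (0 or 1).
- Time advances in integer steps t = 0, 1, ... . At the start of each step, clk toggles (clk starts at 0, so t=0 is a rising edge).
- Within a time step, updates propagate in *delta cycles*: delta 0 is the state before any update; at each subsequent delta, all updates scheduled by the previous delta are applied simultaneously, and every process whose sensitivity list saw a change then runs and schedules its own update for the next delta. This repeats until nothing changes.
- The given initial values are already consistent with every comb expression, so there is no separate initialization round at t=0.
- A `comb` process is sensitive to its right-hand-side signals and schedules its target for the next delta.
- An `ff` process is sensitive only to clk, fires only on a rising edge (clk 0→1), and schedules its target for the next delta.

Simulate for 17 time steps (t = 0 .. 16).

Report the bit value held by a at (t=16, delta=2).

1

t0.Δ0 c=0 d=1 clk=0 b=0 a=0 e=1
t0.Δ1 c=0 d=1 clk=1 b=0 a=0 e=1
t0.Δ2 c=0 d=1 clk=1 b=0 a=1 e=0
t0.Δ3 c=1 d=1 clk=1 b=0 a=1 e=0
t1.Δ0 c=1 d=1 clk=1 b=0 a=1 e=0
t1.Δ1 c=1 d=1 clk=0 b=0 a=1 e=0
t2.Δ0 c=1 d=1 clk=0 b=0 a=1 e=0
t2.Δ1 c=1 d=1 clk=1 b=0 a=1 e=0
t2.Δ2 c=1 d=1 clk=1 b=0 a=0 e=1
t2.Δ3 c=0 d=1 clk=1 b=1 a=0 e=1
t2.Δ4 c=0 d=1 clk=1 b=0 a=0 e=1
t3.Δ0 c=0 d=1 clk=1 b=0 a=0 e=1
t3.Δ1 c=0 d=1 clk=0 b=0 a=0 e=1
t4.Δ0 c=0 d=1 clk=0 b=0 a=0 e=1
t4.Δ1 c=0 d=1 clk=1 b=0 a=0 e=1
t4.Δ2 c=0 d=1 clk=1 b=0 a=1 e=0
t4.Δ3 c=1 d=1 clk=1 b=0 a=1 e=0
t5.Δ0 c=1 d=1 clk=1 b=0 a=1 e=0
t5.Δ1 c=1 d=1 clk=0 b=0 a=1 e=0
t6.Δ0 c=1 d=1 clk=0 b=0 a=1 e=0
t6.Δ1 c=1 d=1 clk=1 b=0 a=1 e=0
t6.Δ2 c=1 d=1 clk=1 b=0 a=0 e=1
t6.Δ3 c=0 d=1 clk=1 b=1 a=0 e=1
t6.Δ4 c=0 d=1 clk=1 b=0 a=0 e=1
t7.Δ0 c=0 d=1 clk=1 b=0 a=0 e=1
t7.Δ1 c=0 d=1 clk=0 b=0 a=0 e=1
t8.Δ0 c=0 d=1 clk=0 b=0 a=0 e=1
t8.Δ1 c=0 d=1 clk=1 b=0 a=0 e=1
t8.Δ2 c=0 d=1 clk=1 b=0 a=1 e=0
t8.Δ3 c=1 d=1 clk=1 b=0 a=1 e=0
t9.Δ0 c=1 d=1 clk=1 b=0 a=1 e=0
t9.Δ1 c=1 d=1 clk=0 b=0 a=1 e=0
t10.Δ0 c=1 d=1 clk=0 b=0 a=1 e=0
t10.Δ1 c=1 d=1 clk=1 b=0 a=1 e=0
t10.Δ2 c=1 d=1 clk=1 b=0 a=0 e=1
t10.Δ3 c=0 d=1 clk=1 b=1 a=0 e=1
t10.Δ4 c=0 d=1 clk=1 b=0 a=0 e=1
t11.Δ0 c=0 d=1 clk=1 b=0 a=0 e=1
t11.Δ1 c=0 d=1 clk=0 b=0 a=0 e=1
t12.Δ0 c=0 d=1 clk=0 b=0 a=0 e=1
t12.Δ1 c=0 d=1 clk=1 b=0 a=0 e=1
t12.Δ2 c=0 d=1 clk=1 b=0 a=1 e=0
t12.Δ3 c=1 d=1 clk=1 b=0 a=1 e=0
t13.Δ0 c=1 d=1 clk=1 b=0 a=1 e=0
t13.Δ1 c=1 d=1 clk=0 b=0 a=1 e=0
t14.Δ0 c=1 d=1 clk=0 b=0 a=1 e=0
t14.Δ1 c=1 d=1 clk=1 b=0 a=1 e=0
t14.Δ2 c=1 d=1 clk=1 b=0 a=0 e=1
t14.Δ3 c=0 d=1 clk=1 b=1 a=0 e=1
t14.Δ4 c=0 d=1 clk=1 b=0 a=0 e=1
t15.Δ0 c=0 d=1 clk=1 b=0 a=0 e=1
t15.Δ1 c=0 d=1 clk=0 b=0 a=0 e=1
t16.Δ0 c=0 d=1 clk=0 b=0 a=0 e=1
t16.Δ1 c=0 d=1 clk=1 b=0 a=0 e=1
t16.Δ2 c=0 d=1 clk=1 b=0 a=1 e=0
t16.Δ3 c=1 d=1 clk=1 b=0 a=1 e=0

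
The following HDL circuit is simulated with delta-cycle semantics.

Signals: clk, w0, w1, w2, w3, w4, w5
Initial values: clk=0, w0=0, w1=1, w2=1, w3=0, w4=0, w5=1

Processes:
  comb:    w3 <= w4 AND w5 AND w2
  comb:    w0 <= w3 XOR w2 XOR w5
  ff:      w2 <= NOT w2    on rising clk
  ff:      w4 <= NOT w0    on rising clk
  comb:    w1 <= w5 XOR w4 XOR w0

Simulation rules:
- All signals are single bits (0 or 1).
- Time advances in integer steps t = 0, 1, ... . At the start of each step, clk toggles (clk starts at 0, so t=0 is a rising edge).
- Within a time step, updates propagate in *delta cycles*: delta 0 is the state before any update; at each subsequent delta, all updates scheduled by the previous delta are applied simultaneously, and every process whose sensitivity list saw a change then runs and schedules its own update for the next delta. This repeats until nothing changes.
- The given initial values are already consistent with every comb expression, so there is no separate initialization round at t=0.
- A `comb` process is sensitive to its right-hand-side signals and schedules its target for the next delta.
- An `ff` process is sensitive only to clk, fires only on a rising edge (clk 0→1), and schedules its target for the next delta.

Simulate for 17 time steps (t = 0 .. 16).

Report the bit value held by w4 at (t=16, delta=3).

1

t=0 Δ0: w1=1 w2=1 w4=0 w0=0 w3=0 clk=0 w5=1
  Δ1: clk:0→1
  Δ2: w2:1→0, w4:0→1
  Δ3: w1:1→0, w0:0→1
  Δ4: w1:0→1
  (4Δ to stable)
t=1 Δ0: w1=1 w2=0 w4=1 w0=1 w3=0 clk=1 w5=1
  Δ1: clk:1→0
  (1Δ to stable)
t=2 Δ0: w1=1 w2=0 w4=1 w0=1 w3=0 clk=0 w5=1
  Δ1: clk:0→1
  Δ2: w2:0→1, w4:1→0
  Δ3: w1:1→0, w0:1→0
  Δ4: w1:0→1
  (4Δ to stable)
t=3 Δ0: w1=1 w2=1 w4=0 w0=0 w3=0 clk=1 w5=1
  Δ1: clk:1→0
  (1Δ to stable)
t=4 Δ0: w1=1 w2=1 w4=0 w0=0 w3=0 clk=0 w5=1
  Δ1: clk:0→1
  Δ2: w2:1→0, w4:0→1
  Δ3: w1:1→0, w0:0→1
  Δ4: w1:0→1
  (4Δ to stable)
t=5 Δ0: w1=1 w2=0 w4=1 w0=1 w3=0 clk=1 w5=1
  Δ1: clk:1→0
  (1Δ to stable)
t=6 Δ0: w1=1 w2=0 w4=1 w0=1 w3=0 clk=0 w5=1
  Δ1: clk:0→1
  Δ2: w2:0→1, w4:1→0
  Δ3: w1:1→0, w0:1→0
  Δ4: w1:0→1
  (4Δ to stable)
t=7 Δ0: w1=1 w2=1 w4=0 w0=0 w3=0 clk=1 w5=1
  Δ1: clk:1→0
  (1Δ to stable)
t=8 Δ0: w1=1 w2=1 w4=0 w0=0 w3=0 clk=0 w5=1
  Δ1: clk:0→1
  Δ2: w2:1→0, w4:0→1
  Δ3: w1:1→0, w0:0→1
  Δ4: w1:0→1
  (4Δ to stable)
t=9 Δ0: w1=1 w2=0 w4=1 w0=1 w3=0 clk=1 w5=1
  Δ1: clk:1→0
  (1Δ to stable)
t=10 Δ0: w1=1 w2=0 w4=1 w0=1 w3=0 clk=0 w5=1
  Δ1: clk:0→1
  Δ2: w2:0→1, w4:1→0
  Δ3: w1:1→0, w0:1→0
  Δ4: w1:0→1
  (4Δ to stable)
t=11 Δ0: w1=1 w2=1 w4=0 w0=0 w3=0 clk=1 w5=1
  Δ1: clk:1→0
  (1Δ to stable)
t=12 Δ0: w1=1 w2=1 w4=0 w0=0 w3=0 clk=0 w5=1
  Δ1: clk:0→1
  Δ2: w2:1→0, w4:0→1
  Δ3: w1:1→0, w0:0→1
  Δ4: w1:0→1
  (4Δ to stable)
t=13 Δ0: w1=1 w2=0 w4=1 w0=1 w3=0 clk=1 w5=1
  Δ1: clk:1→0
  (1Δ to stable)
t=14 Δ0: w1=1 w2=0 w4=1 w0=1 w3=0 clk=0 w5=1
  Δ1: clk:0→1
  Δ2: w2:0→1, w4:1→0
  Δ3: w1:1→0, w0:1→0
  Δ4: w1:0→1
  (4Δ to stable)
t=15 Δ0: w1=1 w2=1 w4=0 w0=0 w3=0 clk=1 w5=1
  Δ1: clk:1→0
  (1Δ to stable)
t=16 Δ0: w1=1 w2=1 w4=0 w0=0 w3=0 clk=0 w5=1
  Δ1: clk:0→1
  Δ2: w2:1→0, w4:0→1
  Δ3: w1:1→0, w0:0→1
  Δ4: w1:0→1
  (4Δ to stable)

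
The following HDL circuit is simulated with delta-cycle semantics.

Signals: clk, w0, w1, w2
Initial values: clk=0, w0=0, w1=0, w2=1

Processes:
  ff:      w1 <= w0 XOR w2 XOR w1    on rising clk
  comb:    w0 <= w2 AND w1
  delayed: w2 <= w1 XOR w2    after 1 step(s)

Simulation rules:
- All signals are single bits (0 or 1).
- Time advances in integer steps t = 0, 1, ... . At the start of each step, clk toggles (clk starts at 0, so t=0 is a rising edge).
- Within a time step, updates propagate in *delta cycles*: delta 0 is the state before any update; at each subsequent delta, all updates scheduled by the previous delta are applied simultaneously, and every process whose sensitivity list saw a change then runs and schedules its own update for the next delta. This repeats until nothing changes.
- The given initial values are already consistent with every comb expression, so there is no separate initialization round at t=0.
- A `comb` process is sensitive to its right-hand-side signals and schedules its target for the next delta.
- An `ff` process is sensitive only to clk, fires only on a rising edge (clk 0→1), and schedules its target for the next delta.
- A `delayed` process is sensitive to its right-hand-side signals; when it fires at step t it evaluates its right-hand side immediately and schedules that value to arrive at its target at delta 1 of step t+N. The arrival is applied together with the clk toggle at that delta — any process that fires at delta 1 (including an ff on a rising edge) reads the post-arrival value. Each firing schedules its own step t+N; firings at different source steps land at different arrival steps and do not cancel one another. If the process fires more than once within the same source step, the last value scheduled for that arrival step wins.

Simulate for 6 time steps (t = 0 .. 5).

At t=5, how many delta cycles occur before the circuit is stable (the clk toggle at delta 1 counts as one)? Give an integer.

2

t0.Δ0 w0=0 w1=0 w2=1 clk=0
t0.Δ1 w0=0 w1=0 w2=1 clk=1
t0.Δ2 w0=0 w1=1 w2=1 clk=1
t0.Δ3 w0=1 w1=1 w2=1 clk=1
t1.Δ0 w0=1 w1=1 w2=1 clk=1
t1.Δ1 w0=1 w1=1 w2=0 clk=0
t1.Δ2 w0=0 w1=1 w2=0 clk=0
t2.Δ0 w0=0 w1=1 w2=0 clk=0
t2.Δ1 w0=0 w1=1 w2=1 clk=1
t2.Δ2 w0=1 w1=0 w2=1 clk=1
t2.Δ3 w0=0 w1=0 w2=1 clk=1
t3.Δ0 w0=0 w1=0 w2=1 clk=1
t3.Δ1 w0=0 w1=0 w2=1 clk=0
t4.Δ0 w0=0 w1=0 w2=1 clk=0
t4.Δ1 w0=0 w1=0 w2=1 clk=1
t4.Δ2 w0=0 w1=1 w2=1 clk=1
t4.Δ3 w0=1 w1=1 w2=1 clk=1
t5.Δ0 w0=1 w1=1 w2=1 clk=1
t5.Δ1 w0=1 w1=1 w2=0 clk=0
t5.Δ2 w0=0 w1=1 w2=0 clk=0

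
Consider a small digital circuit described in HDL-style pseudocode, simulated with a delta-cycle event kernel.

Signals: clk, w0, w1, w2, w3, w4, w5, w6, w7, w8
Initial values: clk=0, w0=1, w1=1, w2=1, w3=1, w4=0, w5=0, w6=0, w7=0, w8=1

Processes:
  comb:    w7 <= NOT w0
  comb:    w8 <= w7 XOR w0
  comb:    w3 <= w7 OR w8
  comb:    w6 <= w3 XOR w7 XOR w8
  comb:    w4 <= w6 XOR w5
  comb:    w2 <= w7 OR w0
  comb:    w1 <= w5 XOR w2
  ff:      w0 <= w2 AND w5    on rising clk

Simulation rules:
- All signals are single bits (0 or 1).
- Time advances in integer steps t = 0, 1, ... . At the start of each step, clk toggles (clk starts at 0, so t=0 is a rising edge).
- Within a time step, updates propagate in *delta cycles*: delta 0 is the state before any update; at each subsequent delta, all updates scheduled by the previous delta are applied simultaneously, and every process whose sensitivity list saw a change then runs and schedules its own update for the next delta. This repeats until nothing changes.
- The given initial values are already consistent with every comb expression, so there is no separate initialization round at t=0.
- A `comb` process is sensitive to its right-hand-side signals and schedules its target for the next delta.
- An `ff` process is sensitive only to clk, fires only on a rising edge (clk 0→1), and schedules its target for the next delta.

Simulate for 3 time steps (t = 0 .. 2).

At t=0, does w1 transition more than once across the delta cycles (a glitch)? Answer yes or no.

t=0 Δ0: w3=1 w0=1 clk=0 w5=0 w1=1 w6=0 w7=0 w8=1 w4=0 w2=1
  Δ1: clk:0→1
  Δ2: w0:1→0
  Δ3: w7:0→1, w8:1→0, w2:1→0
  Δ4: w1:1→0, w8:0→1, w2:0→1
  Δ5: w1:0→1, w6:0→1
  Δ6: w4:0→1
  (6Δ to stable)
t=1 Δ0: w3=1 w0=0 clk=1 w5=0 w1=1 w6=1 w7=1 w8=1 w4=1 w2=1
  Δ1: clk:1→0
  (1Δ to stable)
t=2 Δ0: w3=1 w0=0 clk=0 w5=0 w1=1 w6=1 w7=1 w8=1 w4=1 w2=1
  Δ1: clk:0→1
  (1Δ to stable)

yes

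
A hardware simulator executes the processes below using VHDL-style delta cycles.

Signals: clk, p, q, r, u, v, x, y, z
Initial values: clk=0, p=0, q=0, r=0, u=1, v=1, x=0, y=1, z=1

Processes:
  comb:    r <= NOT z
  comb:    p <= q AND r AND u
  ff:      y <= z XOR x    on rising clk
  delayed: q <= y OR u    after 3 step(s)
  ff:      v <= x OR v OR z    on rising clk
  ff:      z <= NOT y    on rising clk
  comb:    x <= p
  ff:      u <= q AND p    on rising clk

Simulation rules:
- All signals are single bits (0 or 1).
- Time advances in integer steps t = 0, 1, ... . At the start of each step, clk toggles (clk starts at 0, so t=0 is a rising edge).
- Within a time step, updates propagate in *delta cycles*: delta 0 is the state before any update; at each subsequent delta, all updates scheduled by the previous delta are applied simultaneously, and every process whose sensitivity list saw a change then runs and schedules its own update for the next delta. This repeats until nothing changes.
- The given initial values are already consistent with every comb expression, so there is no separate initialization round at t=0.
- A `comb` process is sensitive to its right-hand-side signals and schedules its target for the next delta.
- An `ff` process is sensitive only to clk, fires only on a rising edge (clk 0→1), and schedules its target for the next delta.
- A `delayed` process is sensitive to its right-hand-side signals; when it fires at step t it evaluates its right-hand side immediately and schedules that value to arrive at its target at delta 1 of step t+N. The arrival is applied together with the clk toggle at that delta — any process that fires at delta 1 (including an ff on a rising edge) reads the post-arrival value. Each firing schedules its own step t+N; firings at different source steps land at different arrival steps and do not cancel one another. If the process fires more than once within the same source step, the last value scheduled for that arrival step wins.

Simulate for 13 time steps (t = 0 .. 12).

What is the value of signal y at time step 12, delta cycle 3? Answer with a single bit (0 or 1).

0

t0.Δ0 z=1 x=0 r=0 p=0 clk=0 v=1 u=1 q=0 y=1
t0.Δ1 z=1 x=0 r=0 p=0 clk=1 v=1 u=1 q=0 y=1
t0.Δ2 z=0 x=0 r=0 p=0 clk=1 v=1 u=0 q=0 y=1
t0.Δ3 z=0 x=0 r=1 p=0 clk=1 v=1 u=0 q=0 y=1
t1.Δ0 z=0 x=0 r=1 p=0 clk=1 v=1 u=0 q=0 y=1
t1.Δ1 z=0 x=0 r=1 p=0 clk=0 v=1 u=0 q=0 y=1
t2.Δ0 z=0 x=0 r=1 p=0 clk=0 v=1 u=0 q=0 y=1
t2.Δ1 z=0 x=0 r=1 p=0 clk=1 v=1 u=0 q=0 y=1
t2.Δ2 z=0 x=0 r=1 p=0 clk=1 v=1 u=0 q=0 y=0
t3.Δ0 z=0 x=0 r=1 p=0 clk=1 v=1 u=0 q=0 y=0
t3.Δ1 z=0 x=0 r=1 p=0 clk=0 v=1 u=0 q=1 y=0
t4.Δ0 z=0 x=0 r=1 p=0 clk=0 v=1 u=0 q=1 y=0
t4.Δ1 z=0 x=0 r=1 p=0 clk=1 v=1 u=0 q=1 y=0
t4.Δ2 z=1 x=0 r=1 p=0 clk=1 v=1 u=0 q=1 y=0
t4.Δ3 z=1 x=0 r=0 p=0 clk=1 v=1 u=0 q=1 y=0
t5.Δ0 z=1 x=0 r=0 p=0 clk=1 v=1 u=0 q=1 y=0
t5.Δ1 z=1 x=0 r=0 p=0 clk=0 v=1 u=0 q=0 y=0
t6.Δ0 z=1 x=0 r=0 p=0 clk=0 v=1 u=0 q=0 y=0
t6.Δ1 z=1 x=0 r=0 p=0 clk=1 v=1 u=0 q=0 y=0
t6.Δ2 z=1 x=0 r=0 p=0 clk=1 v=1 u=0 q=0 y=1
t7.Δ0 z=1 x=0 r=0 p=0 clk=1 v=1 u=0 q=0 y=1
t7.Δ1 z=1 x=0 r=0 p=0 clk=0 v=1 u=0 q=0 y=1
t8.Δ0 z=1 x=0 r=0 p=0 clk=0 v=1 u=0 q=0 y=1
t8.Δ1 z=1 x=0 r=0 p=0 clk=1 v=1 u=0 q=0 y=1
t8.Δ2 z=0 x=0 r=0 p=0 clk=1 v=1 u=0 q=0 y=1
t8.Δ3 z=0 x=0 r=1 p=0 clk=1 v=1 u=0 q=0 y=1
t9.Δ0 z=0 x=0 r=1 p=0 clk=1 v=1 u=0 q=0 y=1
t9.Δ1 z=0 x=0 r=1 p=0 clk=0 v=1 u=0 q=1 y=1
t10.Δ0 z=0 x=0 r=1 p=0 clk=0 v=1 u=0 q=1 y=1
t10.Δ1 z=0 x=0 r=1 p=0 clk=1 v=1 u=0 q=1 y=1
t10.Δ2 z=0 x=0 r=1 p=0 clk=1 v=1 u=0 q=1 y=0
t11.Δ0 z=0 x=0 r=1 p=0 clk=1 v=1 u=0 q=1 y=0
t11.Δ1 z=0 x=0 r=1 p=0 clk=0 v=1 u=0 q=1 y=0
t12.Δ0 z=0 x=0 r=1 p=0 clk=0 v=1 u=0 q=1 y=0
t12.Δ1 z=0 x=0 r=1 p=0 clk=1 v=1 u=0 q=1 y=0
t12.Δ2 z=1 x=0 r=1 p=0 clk=1 v=1 u=0 q=1 y=0
t12.Δ3 z=1 x=0 r=0 p=0 clk=1 v=1 u=0 q=1 y=0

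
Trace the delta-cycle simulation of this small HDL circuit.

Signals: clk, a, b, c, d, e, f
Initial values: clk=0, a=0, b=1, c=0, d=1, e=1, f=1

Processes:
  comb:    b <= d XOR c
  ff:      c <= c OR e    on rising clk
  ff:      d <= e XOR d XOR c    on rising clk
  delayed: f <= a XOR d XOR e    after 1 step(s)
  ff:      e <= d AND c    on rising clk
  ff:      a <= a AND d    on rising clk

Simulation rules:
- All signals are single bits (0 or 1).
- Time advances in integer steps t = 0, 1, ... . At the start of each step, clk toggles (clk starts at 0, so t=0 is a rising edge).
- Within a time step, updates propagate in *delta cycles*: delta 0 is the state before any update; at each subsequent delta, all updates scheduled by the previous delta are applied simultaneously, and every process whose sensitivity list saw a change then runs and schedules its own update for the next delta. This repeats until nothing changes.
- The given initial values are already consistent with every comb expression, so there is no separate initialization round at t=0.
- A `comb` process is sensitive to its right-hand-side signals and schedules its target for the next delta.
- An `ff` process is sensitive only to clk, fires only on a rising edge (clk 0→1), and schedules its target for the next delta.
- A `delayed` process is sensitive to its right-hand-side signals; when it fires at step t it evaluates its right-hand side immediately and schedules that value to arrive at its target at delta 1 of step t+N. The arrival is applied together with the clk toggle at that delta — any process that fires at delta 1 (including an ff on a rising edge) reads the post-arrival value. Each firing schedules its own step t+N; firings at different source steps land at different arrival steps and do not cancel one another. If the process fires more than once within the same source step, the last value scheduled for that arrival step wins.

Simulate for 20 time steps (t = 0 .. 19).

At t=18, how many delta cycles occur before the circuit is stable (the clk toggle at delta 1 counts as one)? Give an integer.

2

[bits: clk,f,d,b,c,e,a]
t=0: Δ0=0111010 Δ1=1111010 Δ2=1101100 | 2Δ
t=1: Δ0=1101100 Δ1=0001100 | 1Δ
t=2: Δ0=0001100 Δ1=1001100 Δ2=1011100 Δ3=1010100 | 3Δ
t=3: Δ0=1010100 Δ1=0110100 | 1Δ
t=4: Δ0=0110100 Δ1=1110100 Δ2=1100110 Δ3=1101110 | 3Δ
t=5: Δ0=1101110 Δ1=0101110 | 1Δ
t=6: Δ0=0101110 Δ1=1101110 Δ2=1101100 | 2Δ
t=7: Δ0=1101100 Δ1=0001100 | 1Δ
t=8: Δ0=0001100 Δ1=1001100 Δ2=1011100 Δ3=1010100 | 3Δ
t=9: Δ0=1010100 Δ1=0110100 | 1Δ
t=10: Δ0=0110100 Δ1=1110100 Δ2=1100110 Δ3=1101110 | 3Δ
t=11: Δ0=1101110 Δ1=0101110 | 1Δ
t=12: Δ0=0101110 Δ1=1101110 Δ2=1101100 | 2Δ
t=13: Δ0=1101100 Δ1=0001100 | 1Δ
t=14: Δ0=0001100 Δ1=1001100 Δ2=1011100 Δ3=1010100 | 3Δ
t=15: Δ0=1010100 Δ1=0110100 | 1Δ
t=16: Δ0=0110100 Δ1=1110100 Δ2=1100110 Δ3=1101110 | 3Δ
t=17: Δ0=1101110 Δ1=0101110 | 1Δ
t=18: Δ0=0101110 Δ1=1101110 Δ2=1101100 | 2Δ
t=19: Δ0=1101100 Δ1=0001100 | 1Δ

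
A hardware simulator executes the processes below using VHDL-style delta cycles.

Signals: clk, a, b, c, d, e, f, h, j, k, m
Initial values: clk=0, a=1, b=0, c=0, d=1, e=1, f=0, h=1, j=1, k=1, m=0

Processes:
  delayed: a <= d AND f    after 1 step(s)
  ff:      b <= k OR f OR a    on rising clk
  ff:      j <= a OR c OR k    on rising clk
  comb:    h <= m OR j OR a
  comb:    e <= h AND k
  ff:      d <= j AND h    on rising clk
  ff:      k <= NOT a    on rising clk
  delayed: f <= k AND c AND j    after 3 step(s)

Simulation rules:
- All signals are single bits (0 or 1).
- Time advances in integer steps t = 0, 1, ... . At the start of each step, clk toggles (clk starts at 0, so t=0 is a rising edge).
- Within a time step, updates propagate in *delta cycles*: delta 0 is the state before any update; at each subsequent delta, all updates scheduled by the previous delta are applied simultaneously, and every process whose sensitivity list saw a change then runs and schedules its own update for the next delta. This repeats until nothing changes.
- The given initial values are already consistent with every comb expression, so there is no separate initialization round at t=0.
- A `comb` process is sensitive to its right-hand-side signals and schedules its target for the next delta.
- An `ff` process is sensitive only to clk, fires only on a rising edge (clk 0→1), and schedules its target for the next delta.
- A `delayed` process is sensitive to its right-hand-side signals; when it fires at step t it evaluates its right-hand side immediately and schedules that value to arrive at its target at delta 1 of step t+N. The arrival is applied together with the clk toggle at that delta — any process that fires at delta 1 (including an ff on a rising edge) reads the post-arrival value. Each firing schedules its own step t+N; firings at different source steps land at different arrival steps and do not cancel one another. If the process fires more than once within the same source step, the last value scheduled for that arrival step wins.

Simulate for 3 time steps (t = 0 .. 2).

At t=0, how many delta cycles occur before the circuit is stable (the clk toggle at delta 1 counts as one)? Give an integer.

3

t=0 Δ0: h=1 a=1 j=1 k=1 d=1 f=0 e=1 m=0 b=0 clk=0 c=0
  Δ1: clk:0→1
  Δ2: k:1→0, b:0→1
  Δ3: e:1→0
  (3Δ to stable)
t=1 Δ0: h=1 a=1 j=1 k=0 d=1 f=0 e=0 m=0 b=1 clk=1 c=0
  Δ1: clk:1→0
  (1Δ to stable)
t=2 Δ0: h=1 a=1 j=1 k=0 d=1 f=0 e=0 m=0 b=1 clk=0 c=0
  Δ1: clk:0→1
  (1Δ to stable)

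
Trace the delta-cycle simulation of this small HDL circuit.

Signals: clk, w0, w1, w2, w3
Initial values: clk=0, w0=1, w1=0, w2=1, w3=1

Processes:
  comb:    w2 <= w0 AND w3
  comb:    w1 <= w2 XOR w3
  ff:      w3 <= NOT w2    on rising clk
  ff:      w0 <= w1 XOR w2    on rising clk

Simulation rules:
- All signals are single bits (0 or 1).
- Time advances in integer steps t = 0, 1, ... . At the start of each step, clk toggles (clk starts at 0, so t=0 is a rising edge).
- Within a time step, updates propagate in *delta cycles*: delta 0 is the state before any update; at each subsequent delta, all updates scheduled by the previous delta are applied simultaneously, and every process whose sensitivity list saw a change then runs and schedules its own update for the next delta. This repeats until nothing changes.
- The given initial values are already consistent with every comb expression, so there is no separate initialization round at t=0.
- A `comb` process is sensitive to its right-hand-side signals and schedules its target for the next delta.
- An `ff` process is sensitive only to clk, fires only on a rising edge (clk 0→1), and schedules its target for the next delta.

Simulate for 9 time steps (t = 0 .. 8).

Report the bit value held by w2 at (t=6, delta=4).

0

[bits: w0,w3,w2,w1,clk]
t=0: Δ0=11100 Δ1=11101 Δ2=10101 Δ3=10011 Δ4=10001 | 4Δ
t=1: Δ0=10001 Δ1=10000 | 1Δ
t=2: Δ0=10000 Δ1=10001 Δ2=01001 Δ3=01011 | 3Δ
t=3: Δ0=01011 Δ1=01010 | 1Δ
t=4: Δ0=01010 Δ1=01011 Δ2=11011 Δ3=11111 Δ4=11101 | 4Δ
t=5: Δ0=11101 Δ1=11100 | 1Δ
t=6: Δ0=11100 Δ1=11101 Δ2=10101 Δ3=10011 Δ4=10001 | 4Δ
t=7: Δ0=10001 Δ1=10000 | 1Δ
t=8: Δ0=10000 Δ1=10001 Δ2=01001 Δ3=01011 | 3Δ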